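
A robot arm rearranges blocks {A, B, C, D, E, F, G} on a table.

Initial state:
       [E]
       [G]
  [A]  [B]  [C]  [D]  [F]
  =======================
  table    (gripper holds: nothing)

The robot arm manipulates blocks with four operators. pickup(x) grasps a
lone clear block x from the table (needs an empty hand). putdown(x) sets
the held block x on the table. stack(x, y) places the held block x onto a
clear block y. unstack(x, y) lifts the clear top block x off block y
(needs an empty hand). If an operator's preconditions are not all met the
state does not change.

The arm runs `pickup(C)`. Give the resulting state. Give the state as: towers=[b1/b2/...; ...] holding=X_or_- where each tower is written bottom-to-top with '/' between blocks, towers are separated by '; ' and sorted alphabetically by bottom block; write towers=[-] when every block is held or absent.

towers=[A; B/G/E; D; F] holding=C

before: towers=[A; B/G/E; C; D; F] holding=-
pre[pickup(C)]: clear(C) ok, ontable(C) ok, handempty ok
all met → apply pickup(C)
after:  towers=[A; B/G/E; D; F] holding=C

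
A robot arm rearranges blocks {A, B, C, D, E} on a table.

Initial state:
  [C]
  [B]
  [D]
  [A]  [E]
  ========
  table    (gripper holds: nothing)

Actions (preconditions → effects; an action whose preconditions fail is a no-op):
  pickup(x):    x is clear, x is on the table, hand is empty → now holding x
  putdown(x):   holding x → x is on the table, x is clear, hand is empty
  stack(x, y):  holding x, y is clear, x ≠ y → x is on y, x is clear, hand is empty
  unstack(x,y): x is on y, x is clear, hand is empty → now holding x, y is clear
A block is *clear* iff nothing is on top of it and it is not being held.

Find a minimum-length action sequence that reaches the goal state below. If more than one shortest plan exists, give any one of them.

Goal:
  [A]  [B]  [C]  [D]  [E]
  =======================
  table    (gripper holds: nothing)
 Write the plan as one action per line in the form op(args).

step 1 (unstack(C, B)): towers=[A/D/B; E] holding=C
step 2 (putdown(C)): towers=[A/D/B; C; E] holding=-
step 3 (unstack(B, D)): towers=[A/D; C; E] holding=B
step 4 (putdown(B)): towers=[A/D; B; C; E] holding=-
step 5 (unstack(D, A)): towers=[A; B; C; E] holding=D
step 6 (putdown(D)): towers=[A; B; C; D; E] holding=-
goal check: towers=[A; B; C; D; E] holding=- — reached (length 6, optimal by BFS)

unstack(C, B)
putdown(C)
unstack(B, D)
putdown(B)
unstack(D, A)
putdown(D)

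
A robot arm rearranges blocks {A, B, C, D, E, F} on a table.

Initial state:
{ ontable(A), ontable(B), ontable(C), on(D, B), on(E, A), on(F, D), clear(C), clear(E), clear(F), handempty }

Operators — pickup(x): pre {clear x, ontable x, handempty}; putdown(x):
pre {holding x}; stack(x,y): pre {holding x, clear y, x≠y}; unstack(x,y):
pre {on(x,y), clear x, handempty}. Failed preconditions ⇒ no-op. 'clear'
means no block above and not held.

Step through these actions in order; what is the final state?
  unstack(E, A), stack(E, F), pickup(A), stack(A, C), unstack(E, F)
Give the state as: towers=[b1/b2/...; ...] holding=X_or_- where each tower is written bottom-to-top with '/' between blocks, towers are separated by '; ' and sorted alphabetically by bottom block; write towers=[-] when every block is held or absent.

step 1 (unstack(E, A)): towers=[A; B/D/F; C] holding=E
step 2 (stack(E, F)): towers=[A; B/D/F/E; C] holding=-
step 3 (pickup(A)): towers=[B/D/F/E; C] holding=A
step 4 (stack(A, C)): towers=[B/D/F/E; C/A] holding=-
step 5 (unstack(E, F)): towers=[B/D/F; C/A] holding=E

towers=[B/D/F; C/A] holding=E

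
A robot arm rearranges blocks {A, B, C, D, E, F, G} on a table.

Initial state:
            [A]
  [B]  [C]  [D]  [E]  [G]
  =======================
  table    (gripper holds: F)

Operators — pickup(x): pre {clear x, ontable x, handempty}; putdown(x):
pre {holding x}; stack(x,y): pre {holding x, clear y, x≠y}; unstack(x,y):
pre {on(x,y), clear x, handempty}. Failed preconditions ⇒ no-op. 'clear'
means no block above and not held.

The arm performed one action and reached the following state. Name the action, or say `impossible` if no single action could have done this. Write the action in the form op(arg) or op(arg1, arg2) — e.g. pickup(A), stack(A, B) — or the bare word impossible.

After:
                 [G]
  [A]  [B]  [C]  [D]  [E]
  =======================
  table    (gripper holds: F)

target: towers=[A; B; C; D/G; E] holding=F
        putdown(F) → towers=[B; C; D/A; E; F; G] holding=-
       stack(F, B) → towers=[B/F; C; D/A; E; G] holding=-
       stack(F, G) → towers=[B; C; D/A; E; G/F] holding=-
       stack(F, A) → towers=[B; C; D/A/F; E; G] holding=-
       stack(F, E) → towers=[B; C; D/A; E/F; G] holding=-
       stack(F, C) → towers=[B; C/F; D/A; E; G] holding=-
none of the 6 applicable actions match → impossible

impossible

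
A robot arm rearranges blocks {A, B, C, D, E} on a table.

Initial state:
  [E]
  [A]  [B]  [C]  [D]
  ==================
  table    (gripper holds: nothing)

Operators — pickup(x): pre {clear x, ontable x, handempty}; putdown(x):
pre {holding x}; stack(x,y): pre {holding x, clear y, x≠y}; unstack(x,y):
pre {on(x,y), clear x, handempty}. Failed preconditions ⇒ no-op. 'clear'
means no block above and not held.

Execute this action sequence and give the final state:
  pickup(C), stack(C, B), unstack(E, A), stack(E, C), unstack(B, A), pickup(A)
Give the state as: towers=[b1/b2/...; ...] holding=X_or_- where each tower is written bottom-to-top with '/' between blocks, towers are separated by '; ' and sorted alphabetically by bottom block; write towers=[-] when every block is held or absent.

step 1 (pickup(C)): towers=[A/E; B; D] holding=C
step 2 (stack(C, B)): towers=[A/E; B/C; D] holding=-
step 3 (unstack(E, A)): towers=[A; B/C; D] holding=E
step 4 (stack(E, C)): towers=[A; B/C/E; D] holding=-
step 5 (unstack(B, A)) [no-op]: towers=[A; B/C/E; D] holding=-
step 6 (pickup(A)): towers=[B/C/E; D] holding=A

towers=[B/C/E; D] holding=A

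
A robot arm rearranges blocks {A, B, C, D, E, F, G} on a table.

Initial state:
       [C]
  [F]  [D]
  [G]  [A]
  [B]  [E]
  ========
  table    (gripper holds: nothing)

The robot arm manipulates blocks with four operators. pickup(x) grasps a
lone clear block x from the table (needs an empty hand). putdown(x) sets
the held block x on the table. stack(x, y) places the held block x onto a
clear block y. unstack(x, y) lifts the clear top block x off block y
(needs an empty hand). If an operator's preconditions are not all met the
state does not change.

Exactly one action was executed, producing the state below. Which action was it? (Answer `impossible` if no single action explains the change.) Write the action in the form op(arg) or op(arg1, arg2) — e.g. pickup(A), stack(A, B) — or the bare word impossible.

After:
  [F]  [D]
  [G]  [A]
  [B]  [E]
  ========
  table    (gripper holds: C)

target: towers=[B/G/F; E/A/D] holding=C
     unstack(F, G) → towers=[B/G; E/A/D/C] holding=F
     unstack(C, D) → towers=[B/G/F; E/A/D] holding=C  ← match

unstack(C, D)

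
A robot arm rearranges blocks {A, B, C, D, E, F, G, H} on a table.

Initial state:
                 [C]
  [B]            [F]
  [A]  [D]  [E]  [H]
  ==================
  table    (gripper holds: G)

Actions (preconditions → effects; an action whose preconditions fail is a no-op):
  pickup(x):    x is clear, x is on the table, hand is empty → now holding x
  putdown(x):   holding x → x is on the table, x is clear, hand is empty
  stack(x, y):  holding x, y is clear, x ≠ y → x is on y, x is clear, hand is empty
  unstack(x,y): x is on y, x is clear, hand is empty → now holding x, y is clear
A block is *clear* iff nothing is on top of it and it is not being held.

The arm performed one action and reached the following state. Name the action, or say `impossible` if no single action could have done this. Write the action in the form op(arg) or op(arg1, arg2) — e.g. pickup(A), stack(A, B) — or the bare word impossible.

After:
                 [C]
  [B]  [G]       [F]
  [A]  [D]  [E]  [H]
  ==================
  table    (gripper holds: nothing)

target: towers=[A/B; D/G; E; H/F/C] holding=-
        putdown(G) → towers=[A/B; D; E; G; H/F/C] holding=-
       stack(G, E) → towers=[A/B; D; E/G; H/F/C] holding=-
       stack(G, B) → towers=[A/B/G; D; E; H/F/C] holding=-
       stack(G, D) → towers=[A/B; D/G; E; H/F/C] holding=-  ← match
       stack(G, C) → towers=[A/B; D; E; H/F/C/G] holding=-

stack(G, D)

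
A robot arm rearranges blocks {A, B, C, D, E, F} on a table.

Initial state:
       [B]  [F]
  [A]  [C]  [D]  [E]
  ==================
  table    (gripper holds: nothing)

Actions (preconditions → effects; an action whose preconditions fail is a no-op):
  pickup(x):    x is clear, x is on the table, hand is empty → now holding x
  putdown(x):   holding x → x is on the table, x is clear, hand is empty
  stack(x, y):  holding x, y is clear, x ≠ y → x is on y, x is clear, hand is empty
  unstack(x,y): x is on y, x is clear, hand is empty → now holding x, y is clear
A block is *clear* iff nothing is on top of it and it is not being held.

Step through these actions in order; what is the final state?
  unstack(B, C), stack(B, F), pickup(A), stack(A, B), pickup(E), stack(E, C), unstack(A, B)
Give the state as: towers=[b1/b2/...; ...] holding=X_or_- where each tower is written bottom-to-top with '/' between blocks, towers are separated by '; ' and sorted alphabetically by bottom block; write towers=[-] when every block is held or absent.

towers=[C/E; D/F/B] holding=A

step 1 (unstack(B, C)): towers=[A; C; D/F; E] holding=B
step 2 (stack(B, F)): towers=[A; C; D/F/B; E] holding=-
step 3 (pickup(A)): towers=[C; D/F/B; E] holding=A
step 4 (stack(A, B)): towers=[C; D/F/B/A; E] holding=-
step 5 (pickup(E)): towers=[C; D/F/B/A] holding=E
step 6 (stack(E, C)): towers=[C/E; D/F/B/A] holding=-
step 7 (unstack(A, B)): towers=[C/E; D/F/B] holding=A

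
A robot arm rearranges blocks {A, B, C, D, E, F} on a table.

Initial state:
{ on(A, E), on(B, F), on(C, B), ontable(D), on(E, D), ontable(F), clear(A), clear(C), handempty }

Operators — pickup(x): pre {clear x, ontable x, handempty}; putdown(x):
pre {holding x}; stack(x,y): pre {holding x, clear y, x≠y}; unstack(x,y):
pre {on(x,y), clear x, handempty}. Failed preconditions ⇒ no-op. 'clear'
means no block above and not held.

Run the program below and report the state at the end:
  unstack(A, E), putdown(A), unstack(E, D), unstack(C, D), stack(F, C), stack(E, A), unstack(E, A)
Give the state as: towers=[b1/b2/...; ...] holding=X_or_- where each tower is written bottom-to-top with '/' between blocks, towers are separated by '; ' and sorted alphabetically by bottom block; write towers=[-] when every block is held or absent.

step 1 (unstack(A, E)): towers=[D/E; F/B/C] holding=A
step 2 (putdown(A)): towers=[A; D/E; F/B/C] holding=-
step 3 (unstack(E, D)): towers=[A; D; F/B/C] holding=E
step 4 (unstack(C, D)) [no-op]: towers=[A; D; F/B/C] holding=E
step 5 (stack(F, C)) [no-op]: towers=[A; D; F/B/C] holding=E
step 6 (stack(E, A)): towers=[A/E; D; F/B/C] holding=-
step 7 (unstack(E, A)): towers=[A; D; F/B/C] holding=E

towers=[A; D; F/B/C] holding=E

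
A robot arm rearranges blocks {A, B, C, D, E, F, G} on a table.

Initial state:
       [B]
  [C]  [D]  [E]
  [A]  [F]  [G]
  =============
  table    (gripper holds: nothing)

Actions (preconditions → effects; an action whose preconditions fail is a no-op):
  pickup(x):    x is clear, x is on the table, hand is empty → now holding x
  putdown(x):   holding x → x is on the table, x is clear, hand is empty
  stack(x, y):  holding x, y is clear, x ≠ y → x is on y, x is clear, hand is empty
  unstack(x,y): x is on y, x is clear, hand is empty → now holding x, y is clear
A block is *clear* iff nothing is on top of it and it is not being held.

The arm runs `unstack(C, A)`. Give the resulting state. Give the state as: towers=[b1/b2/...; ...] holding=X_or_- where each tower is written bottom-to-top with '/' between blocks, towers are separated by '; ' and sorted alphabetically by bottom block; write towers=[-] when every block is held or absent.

before: towers=[A/C; F/D/B; G/E] holding=-
pre[unstack(C, A)]: on(C,A) ✓, clear(C) ✓, handempty ✓
all met → apply unstack(C, A)
after:  towers=[A; F/D/B; G/E] holding=C

towers=[A; F/D/B; G/E] holding=C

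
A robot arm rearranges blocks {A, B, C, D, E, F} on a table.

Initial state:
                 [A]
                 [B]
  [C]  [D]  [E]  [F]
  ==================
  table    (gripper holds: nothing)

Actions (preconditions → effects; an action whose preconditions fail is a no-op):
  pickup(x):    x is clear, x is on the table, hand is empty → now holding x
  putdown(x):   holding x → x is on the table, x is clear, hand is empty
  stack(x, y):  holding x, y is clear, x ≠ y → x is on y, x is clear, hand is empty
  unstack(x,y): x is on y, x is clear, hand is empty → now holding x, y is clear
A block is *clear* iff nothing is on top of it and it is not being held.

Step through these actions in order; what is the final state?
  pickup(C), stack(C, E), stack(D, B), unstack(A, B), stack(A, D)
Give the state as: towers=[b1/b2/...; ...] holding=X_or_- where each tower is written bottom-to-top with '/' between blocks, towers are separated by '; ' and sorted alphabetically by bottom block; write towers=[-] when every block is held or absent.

step 1 (pickup(C)): towers=[D; E; F/B/A] holding=C
step 2 (stack(C, E)): towers=[D; E/C; F/B/A] holding=-
step 3 (stack(D, B)) [no-op]: towers=[D; E/C; F/B/A] holding=-
step 4 (unstack(A, B)): towers=[D; E/C; F/B] holding=A
step 5 (stack(A, D)): towers=[D/A; E/C; F/B] holding=-

towers=[D/A; E/C; F/B] holding=-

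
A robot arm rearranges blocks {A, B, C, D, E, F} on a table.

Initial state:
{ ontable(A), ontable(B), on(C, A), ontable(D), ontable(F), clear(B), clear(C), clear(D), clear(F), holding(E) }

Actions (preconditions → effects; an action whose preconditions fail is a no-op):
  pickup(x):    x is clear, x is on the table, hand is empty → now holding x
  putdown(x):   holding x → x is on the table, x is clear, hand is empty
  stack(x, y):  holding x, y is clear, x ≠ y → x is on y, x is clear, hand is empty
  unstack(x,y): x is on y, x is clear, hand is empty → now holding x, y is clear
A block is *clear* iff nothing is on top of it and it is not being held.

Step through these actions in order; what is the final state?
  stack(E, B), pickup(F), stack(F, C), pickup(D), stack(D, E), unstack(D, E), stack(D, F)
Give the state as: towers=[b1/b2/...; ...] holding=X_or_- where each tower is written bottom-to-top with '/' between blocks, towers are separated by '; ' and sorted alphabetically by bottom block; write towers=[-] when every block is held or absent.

towers=[A/C/F/D; B/E] holding=-

step 1 (stack(E, B)): towers=[A/C; B/E; D; F] holding=-
step 2 (pickup(F)): towers=[A/C; B/E; D] holding=F
step 3 (stack(F, C)): towers=[A/C/F; B/E; D] holding=-
step 4 (pickup(D)): towers=[A/C/F; B/E] holding=D
step 5 (stack(D, E)): towers=[A/C/F; B/E/D] holding=-
step 6 (unstack(D, E)): towers=[A/C/F; B/E] holding=D
step 7 (stack(D, F)): towers=[A/C/F/D; B/E] holding=-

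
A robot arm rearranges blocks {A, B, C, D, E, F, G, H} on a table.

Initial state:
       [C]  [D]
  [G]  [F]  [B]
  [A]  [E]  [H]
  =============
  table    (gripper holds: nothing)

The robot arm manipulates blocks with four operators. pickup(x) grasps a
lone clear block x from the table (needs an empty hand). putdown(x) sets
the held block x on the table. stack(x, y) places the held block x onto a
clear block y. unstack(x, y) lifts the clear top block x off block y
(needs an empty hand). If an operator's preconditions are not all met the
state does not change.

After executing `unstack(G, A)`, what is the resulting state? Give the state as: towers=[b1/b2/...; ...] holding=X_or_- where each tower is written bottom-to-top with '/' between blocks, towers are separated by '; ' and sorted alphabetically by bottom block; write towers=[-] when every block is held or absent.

before: towers=[A/G; E/F/C; H/B/D] holding=-
pre[unstack(G, A)]: on(G,A) ok, clear(G) ok, handempty ok
all met → apply unstack(G, A)
after:  towers=[A; E/F/C; H/B/D] holding=G

towers=[A; E/F/C; H/B/D] holding=G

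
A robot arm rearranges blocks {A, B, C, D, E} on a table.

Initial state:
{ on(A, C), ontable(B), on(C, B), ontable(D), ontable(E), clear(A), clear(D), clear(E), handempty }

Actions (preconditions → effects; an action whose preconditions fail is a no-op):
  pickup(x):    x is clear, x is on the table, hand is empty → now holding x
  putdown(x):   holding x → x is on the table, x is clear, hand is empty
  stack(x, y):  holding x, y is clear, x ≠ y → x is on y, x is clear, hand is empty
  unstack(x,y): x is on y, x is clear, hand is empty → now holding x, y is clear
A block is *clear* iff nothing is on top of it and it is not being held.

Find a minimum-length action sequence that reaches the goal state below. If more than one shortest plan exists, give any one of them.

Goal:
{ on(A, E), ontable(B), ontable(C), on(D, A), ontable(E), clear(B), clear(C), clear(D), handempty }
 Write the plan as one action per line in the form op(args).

step 1 (unstack(A, C)): towers=[B/C; D; E] holding=A
step 2 (stack(A, E)): towers=[B/C; D; E/A] holding=-
step 3 (pickup(D)): towers=[B/C; E/A] holding=D
step 4 (stack(D, A)): towers=[B/C; E/A/D] holding=-
step 5 (unstack(C, B)): towers=[B; E/A/D] holding=C
step 6 (putdown(C)): towers=[B; C; E/A/D] holding=-
goal check: towers=[B; C; E/A/D] holding=- — reached (length 6, optimal by BFS)

unstack(A, C)
stack(A, E)
pickup(D)
stack(D, A)
unstack(C, B)
putdown(C)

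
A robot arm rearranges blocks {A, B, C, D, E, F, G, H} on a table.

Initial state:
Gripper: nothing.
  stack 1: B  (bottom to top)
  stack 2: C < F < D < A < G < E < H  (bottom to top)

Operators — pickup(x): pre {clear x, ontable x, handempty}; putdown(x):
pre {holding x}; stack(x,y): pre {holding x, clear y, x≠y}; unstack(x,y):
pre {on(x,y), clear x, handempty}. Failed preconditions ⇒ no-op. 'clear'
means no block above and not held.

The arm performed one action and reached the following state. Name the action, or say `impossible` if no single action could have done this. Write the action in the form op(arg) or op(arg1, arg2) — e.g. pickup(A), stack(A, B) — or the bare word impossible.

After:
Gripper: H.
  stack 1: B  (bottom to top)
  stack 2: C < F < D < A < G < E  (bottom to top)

target: towers=[B; C/F/D/A/G/E] holding=H
     unstack(H, E) → towers=[B; C/F/D/A/G/E] holding=H  ← match
         pickup(B) → towers=[C/F/D/A/G/E/H] holding=B

unstack(H, E)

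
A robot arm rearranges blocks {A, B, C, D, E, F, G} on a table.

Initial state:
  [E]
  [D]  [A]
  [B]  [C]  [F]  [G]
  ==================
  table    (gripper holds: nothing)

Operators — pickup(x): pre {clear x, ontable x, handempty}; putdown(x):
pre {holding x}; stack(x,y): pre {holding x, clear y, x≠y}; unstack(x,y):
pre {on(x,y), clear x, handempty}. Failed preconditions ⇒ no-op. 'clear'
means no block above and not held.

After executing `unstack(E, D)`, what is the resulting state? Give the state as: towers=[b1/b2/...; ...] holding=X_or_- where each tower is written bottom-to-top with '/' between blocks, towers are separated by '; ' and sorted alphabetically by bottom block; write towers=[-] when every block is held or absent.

before: towers=[B/D/E; C/A; F; G] holding=-
pre[unstack(E, D)]: on(E,D) yes, clear(E) yes, handempty yes
all met → apply unstack(E, D)
after:  towers=[B/D; C/A; F; G] holding=E

towers=[B/D; C/A; F; G] holding=E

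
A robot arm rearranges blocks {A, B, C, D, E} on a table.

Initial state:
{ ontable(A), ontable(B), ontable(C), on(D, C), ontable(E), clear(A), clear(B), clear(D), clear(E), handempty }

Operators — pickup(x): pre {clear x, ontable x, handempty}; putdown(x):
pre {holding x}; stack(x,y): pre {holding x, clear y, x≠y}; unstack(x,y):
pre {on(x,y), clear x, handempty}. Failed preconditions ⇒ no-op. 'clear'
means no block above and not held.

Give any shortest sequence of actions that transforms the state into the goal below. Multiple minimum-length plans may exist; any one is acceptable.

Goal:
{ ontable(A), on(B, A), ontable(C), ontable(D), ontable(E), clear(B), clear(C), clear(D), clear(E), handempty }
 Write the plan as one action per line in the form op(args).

step 1 (pickup(B)): towers=[A; C/D; E] holding=B
step 2 (stack(B, A)): towers=[A/B; C/D; E] holding=-
step 3 (unstack(D, C)): towers=[A/B; C; E] holding=D
step 4 (putdown(D)): towers=[A/B; C; D; E] holding=-
goal check: towers=[A/B; C; D; E] holding=- — reached (length 4, optimal by BFS)

pickup(B)
stack(B, A)
unstack(D, C)
putdown(D)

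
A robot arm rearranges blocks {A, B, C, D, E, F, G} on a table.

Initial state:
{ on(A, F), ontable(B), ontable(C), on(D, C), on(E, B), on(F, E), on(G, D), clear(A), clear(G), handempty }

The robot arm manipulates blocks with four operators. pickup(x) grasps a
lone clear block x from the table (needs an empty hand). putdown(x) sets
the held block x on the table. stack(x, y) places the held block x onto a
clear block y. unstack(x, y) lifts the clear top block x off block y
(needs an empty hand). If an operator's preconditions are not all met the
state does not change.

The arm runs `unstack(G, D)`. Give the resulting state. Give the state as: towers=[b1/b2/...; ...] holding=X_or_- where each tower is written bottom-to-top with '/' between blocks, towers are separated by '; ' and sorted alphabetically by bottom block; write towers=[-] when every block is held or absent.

towers=[B/E/F/A; C/D] holding=G

before: towers=[B/E/F/A; C/D/G] holding=-
pre[unstack(G, D)]: on(G,D) yes, clear(G) yes, handempty yes
all met → apply unstack(G, D)
after:  towers=[B/E/F/A; C/D] holding=G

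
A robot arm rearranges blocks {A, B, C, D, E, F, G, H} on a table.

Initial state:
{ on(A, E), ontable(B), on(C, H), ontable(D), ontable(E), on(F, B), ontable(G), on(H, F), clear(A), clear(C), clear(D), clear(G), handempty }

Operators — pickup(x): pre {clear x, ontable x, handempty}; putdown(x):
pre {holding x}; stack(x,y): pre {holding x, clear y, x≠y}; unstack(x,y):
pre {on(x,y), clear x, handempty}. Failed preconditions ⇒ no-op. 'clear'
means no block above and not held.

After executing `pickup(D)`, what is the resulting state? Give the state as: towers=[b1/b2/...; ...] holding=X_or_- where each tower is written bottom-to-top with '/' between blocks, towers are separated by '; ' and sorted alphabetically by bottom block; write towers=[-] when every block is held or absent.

towers=[B/F/H/C; E/A; G] holding=D

before: towers=[B/F/H/C; D; E/A; G] holding=-
pre[pickup(D)]: clear(D) yes, ontable(D) yes, handempty yes
all met → apply pickup(D)
after:  towers=[B/F/H/C; E/A; G] holding=D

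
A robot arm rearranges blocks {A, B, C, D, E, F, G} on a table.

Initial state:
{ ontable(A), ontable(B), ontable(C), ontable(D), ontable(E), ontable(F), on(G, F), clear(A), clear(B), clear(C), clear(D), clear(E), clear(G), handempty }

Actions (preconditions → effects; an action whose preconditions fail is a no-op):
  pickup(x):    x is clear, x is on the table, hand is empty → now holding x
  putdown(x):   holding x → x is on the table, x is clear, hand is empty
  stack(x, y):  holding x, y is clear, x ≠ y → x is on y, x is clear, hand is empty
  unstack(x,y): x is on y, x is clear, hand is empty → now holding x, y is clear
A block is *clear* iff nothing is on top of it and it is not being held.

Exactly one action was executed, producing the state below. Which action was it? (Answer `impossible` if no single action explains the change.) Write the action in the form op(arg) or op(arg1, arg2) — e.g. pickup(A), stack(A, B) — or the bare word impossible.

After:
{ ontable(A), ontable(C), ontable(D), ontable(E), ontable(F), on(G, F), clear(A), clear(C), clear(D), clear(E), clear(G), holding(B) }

target: towers=[A; C; D; E; F/G] holding=B
         pickup(B) → towers=[A; C; D; E; F/G] holding=B  ← match
     unstack(G, F) → towers=[A; B; C; D; E; F] holding=G
         pickup(D) → towers=[A; B; C; E; F/G] holding=D
         pickup(A) → towers=[B; C; D; E; F/G] holding=A
         pickup(E) → towers=[A; B; C; D; F/G] holding=E
         pickup(C) → towers=[A; B; D; E; F/G] holding=C

pickup(B)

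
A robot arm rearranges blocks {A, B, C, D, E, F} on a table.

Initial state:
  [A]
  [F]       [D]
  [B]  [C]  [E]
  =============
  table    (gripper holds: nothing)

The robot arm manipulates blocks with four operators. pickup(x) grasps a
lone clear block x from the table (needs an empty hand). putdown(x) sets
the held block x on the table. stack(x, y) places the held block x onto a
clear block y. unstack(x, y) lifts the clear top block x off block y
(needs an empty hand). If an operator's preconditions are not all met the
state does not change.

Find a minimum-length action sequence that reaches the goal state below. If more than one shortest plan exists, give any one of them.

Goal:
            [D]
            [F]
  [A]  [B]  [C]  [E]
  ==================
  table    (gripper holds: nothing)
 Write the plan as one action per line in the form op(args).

unstack(A, F)
putdown(A)
unstack(F, B)
stack(F, C)
unstack(D, E)
stack(D, F)

step 1 (unstack(A, F)): towers=[B/F; C; E/D] holding=A
step 2 (putdown(A)): towers=[A; B/F; C; E/D] holding=-
step 3 (unstack(F, B)): towers=[A; B; C; E/D] holding=F
step 4 (stack(F, C)): towers=[A; B; C/F; E/D] holding=-
step 5 (unstack(D, E)): towers=[A; B; C/F; E] holding=D
step 6 (stack(D, F)): towers=[A; B; C/F/D; E] holding=-
goal check: towers=[A; B; C/F/D; E] holding=- — reached (length 6, optimal by BFS)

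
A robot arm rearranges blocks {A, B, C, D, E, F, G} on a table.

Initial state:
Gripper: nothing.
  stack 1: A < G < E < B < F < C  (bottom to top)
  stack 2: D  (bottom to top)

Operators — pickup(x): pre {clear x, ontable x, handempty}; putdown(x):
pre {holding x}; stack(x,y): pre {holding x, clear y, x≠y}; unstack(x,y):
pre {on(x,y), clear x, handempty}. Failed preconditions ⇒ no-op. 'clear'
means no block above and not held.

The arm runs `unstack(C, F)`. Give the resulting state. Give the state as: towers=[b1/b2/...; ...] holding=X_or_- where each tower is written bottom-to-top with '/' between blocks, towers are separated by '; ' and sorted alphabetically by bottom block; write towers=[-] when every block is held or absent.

towers=[A/G/E/B/F; D] holding=C

before: towers=[A/G/E/B/F/C; D] holding=-
pre[unstack(C, F)]: on(C,F) yes, clear(C) yes, handempty yes
all met → apply unstack(C, F)
after:  towers=[A/G/E/B/F; D] holding=C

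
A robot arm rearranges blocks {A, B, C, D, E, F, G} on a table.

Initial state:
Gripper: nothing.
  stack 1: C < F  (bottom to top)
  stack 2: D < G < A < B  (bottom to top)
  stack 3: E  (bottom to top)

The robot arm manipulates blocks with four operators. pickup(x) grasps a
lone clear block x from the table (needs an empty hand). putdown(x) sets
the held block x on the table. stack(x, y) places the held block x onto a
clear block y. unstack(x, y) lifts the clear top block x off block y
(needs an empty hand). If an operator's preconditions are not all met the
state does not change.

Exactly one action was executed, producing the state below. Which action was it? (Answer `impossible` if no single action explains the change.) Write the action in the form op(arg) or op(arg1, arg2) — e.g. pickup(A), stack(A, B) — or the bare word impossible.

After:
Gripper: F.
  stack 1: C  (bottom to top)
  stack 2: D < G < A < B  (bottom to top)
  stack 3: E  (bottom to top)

target: towers=[C; D/G/A/B; E] holding=F
     unstack(B, A) → towers=[C/F; D/G/A; E] holding=B
     unstack(F, C) → towers=[C; D/G/A/B; E] holding=F  ← match
         pickup(E) → towers=[C/F; D/G/A/B] holding=E

unstack(F, C)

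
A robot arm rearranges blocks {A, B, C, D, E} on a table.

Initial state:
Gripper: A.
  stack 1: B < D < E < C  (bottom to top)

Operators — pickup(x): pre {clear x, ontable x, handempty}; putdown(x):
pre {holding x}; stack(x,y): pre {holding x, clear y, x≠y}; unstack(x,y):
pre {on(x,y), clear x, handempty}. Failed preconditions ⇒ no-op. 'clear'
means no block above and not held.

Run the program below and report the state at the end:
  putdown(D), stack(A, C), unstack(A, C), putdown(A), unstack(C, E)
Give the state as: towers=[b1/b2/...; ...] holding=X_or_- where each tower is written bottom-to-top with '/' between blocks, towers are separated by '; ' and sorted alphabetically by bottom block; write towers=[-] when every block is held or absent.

step 1 (putdown(D)) [no-op]: towers=[B/D/E/C] holding=A
step 2 (stack(A, C)): towers=[B/D/E/C/A] holding=-
step 3 (unstack(A, C)): towers=[B/D/E/C] holding=A
step 4 (putdown(A)): towers=[A; B/D/E/C] holding=-
step 5 (unstack(C, E)): towers=[A; B/D/E] holding=C

towers=[A; B/D/E] holding=C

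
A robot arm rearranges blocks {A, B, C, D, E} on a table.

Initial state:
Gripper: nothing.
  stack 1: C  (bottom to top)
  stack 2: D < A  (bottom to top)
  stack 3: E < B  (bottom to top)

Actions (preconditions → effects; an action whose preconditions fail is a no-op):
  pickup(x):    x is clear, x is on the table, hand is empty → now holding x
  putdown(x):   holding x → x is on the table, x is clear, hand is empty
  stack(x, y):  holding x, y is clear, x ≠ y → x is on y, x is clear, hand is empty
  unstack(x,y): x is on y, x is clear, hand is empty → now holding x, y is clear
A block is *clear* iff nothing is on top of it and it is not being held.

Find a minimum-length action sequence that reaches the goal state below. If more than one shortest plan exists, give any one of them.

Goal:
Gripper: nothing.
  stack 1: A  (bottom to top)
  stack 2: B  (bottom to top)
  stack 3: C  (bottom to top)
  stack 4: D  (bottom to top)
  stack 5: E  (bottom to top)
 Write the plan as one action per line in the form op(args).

unstack(B, E)
putdown(B)
unstack(A, D)
putdown(A)

step 1 (unstack(B, E)): towers=[C; D/A; E] holding=B
step 2 (putdown(B)): towers=[B; C; D/A; E] holding=-
step 3 (unstack(A, D)): towers=[B; C; D; E] holding=A
step 4 (putdown(A)): towers=[A; B; C; D; E] holding=-
goal check: towers=[A; B; C; D; E] holding=- — reached (length 4, optimal by BFS)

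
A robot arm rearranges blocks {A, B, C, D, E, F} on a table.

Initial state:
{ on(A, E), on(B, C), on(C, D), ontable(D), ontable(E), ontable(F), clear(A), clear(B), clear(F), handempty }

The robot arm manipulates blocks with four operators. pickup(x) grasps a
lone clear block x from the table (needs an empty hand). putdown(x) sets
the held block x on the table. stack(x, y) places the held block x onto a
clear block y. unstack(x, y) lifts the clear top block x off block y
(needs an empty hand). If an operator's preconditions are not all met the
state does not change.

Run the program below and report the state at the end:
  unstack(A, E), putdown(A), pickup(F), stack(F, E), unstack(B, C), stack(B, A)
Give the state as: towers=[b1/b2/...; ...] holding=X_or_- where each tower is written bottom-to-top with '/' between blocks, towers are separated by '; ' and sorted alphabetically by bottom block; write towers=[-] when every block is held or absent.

towers=[A/B; D/C; E/F] holding=-

step 1 (unstack(A, E)): towers=[D/C/B; E; F] holding=A
step 2 (putdown(A)): towers=[A; D/C/B; E; F] holding=-
step 3 (pickup(F)): towers=[A; D/C/B; E] holding=F
step 4 (stack(F, E)): towers=[A; D/C/B; E/F] holding=-
step 5 (unstack(B, C)): towers=[A; D/C; E/F] holding=B
step 6 (stack(B, A)): towers=[A/B; D/C; E/F] holding=-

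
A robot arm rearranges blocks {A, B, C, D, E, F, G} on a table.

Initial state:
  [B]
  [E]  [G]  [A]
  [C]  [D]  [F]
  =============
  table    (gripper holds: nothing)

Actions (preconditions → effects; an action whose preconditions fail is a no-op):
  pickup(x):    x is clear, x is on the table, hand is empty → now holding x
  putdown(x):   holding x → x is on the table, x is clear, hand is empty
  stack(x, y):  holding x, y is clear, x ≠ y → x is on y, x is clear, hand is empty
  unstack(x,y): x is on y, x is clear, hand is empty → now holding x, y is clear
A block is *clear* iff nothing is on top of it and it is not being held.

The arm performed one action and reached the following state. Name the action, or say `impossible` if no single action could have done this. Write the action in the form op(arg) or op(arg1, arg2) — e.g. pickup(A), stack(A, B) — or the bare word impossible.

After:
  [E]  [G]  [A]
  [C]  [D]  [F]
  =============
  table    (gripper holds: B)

unstack(B, E)

target: towers=[C/E; D/G; F/A] holding=B
     unstack(B, E) → towers=[C/E; D/G; F/A] holding=B  ← match
     unstack(G, D) → towers=[C/E/B; D; F/A] holding=G
     unstack(A, F) → towers=[C/E/B; D/G; F] holding=A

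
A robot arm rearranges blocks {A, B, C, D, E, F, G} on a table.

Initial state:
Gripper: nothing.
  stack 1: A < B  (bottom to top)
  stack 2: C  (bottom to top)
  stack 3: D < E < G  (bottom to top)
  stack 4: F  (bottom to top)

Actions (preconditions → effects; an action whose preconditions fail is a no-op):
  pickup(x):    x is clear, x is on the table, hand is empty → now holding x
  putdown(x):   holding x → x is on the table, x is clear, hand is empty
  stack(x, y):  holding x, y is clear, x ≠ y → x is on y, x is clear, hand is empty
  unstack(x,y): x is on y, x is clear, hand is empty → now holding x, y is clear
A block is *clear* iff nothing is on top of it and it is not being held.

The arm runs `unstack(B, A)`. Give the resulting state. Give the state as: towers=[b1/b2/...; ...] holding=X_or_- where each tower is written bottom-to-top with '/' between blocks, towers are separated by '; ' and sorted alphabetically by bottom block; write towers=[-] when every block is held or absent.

before: towers=[A/B; C; D/E/G; F] holding=-
pre[unstack(B, A)]: on(B,A) ✓, clear(B) ✓, handempty ✓
all met → apply unstack(B, A)
after:  towers=[A; C; D/E/G; F] holding=B

towers=[A; C; D/E/G; F] holding=B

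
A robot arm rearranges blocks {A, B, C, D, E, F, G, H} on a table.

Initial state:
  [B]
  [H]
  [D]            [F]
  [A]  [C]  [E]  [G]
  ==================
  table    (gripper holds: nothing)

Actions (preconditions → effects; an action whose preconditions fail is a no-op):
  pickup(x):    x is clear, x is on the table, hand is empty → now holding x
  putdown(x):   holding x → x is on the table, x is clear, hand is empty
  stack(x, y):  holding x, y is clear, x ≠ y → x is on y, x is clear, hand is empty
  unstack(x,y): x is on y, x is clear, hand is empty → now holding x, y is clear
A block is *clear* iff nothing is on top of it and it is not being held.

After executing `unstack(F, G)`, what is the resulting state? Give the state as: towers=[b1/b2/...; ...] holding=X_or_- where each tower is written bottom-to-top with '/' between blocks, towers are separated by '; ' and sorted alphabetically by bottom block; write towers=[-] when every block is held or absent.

towers=[A/D/H/B; C; E; G] holding=F

before: towers=[A/D/H/B; C; E; G/F] holding=-
pre[unstack(F, G)]: on(F,G) ok, clear(F) ok, handempty ok
all met → apply unstack(F, G)
after:  towers=[A/D/H/B; C; E; G] holding=F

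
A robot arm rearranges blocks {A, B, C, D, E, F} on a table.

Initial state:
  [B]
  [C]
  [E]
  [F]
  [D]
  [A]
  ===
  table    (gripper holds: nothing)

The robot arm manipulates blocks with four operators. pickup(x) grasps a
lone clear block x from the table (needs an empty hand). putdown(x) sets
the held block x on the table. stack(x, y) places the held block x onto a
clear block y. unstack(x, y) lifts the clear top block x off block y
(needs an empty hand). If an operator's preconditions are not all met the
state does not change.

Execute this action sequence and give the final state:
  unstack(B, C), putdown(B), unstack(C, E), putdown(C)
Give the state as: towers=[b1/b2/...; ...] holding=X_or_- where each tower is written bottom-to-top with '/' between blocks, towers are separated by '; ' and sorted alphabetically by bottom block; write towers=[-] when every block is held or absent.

step 1 (unstack(B, C)): towers=[A/D/F/E/C] holding=B
step 2 (putdown(B)): towers=[A/D/F/E/C; B] holding=-
step 3 (unstack(C, E)): towers=[A/D/F/E; B] holding=C
step 4 (putdown(C)): towers=[A/D/F/E; B; C] holding=-

towers=[A/D/F/E; B; C] holding=-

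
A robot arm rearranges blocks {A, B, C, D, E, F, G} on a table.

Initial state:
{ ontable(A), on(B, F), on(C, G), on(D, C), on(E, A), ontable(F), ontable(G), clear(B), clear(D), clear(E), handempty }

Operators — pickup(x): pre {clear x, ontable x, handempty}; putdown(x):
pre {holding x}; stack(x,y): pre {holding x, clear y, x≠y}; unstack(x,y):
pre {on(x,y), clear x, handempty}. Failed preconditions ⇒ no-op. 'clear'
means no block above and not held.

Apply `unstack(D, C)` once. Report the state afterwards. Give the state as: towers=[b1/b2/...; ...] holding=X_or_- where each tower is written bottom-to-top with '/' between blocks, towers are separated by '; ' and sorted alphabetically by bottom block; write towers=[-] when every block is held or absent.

before: towers=[A/E; F/B; G/C/D] holding=-
pre[unstack(D, C)]: on(D,C) ✓, clear(D) ✓, handempty ✓
all met → apply unstack(D, C)
after:  towers=[A/E; F/B; G/C] holding=D

towers=[A/E; F/B; G/C] holding=D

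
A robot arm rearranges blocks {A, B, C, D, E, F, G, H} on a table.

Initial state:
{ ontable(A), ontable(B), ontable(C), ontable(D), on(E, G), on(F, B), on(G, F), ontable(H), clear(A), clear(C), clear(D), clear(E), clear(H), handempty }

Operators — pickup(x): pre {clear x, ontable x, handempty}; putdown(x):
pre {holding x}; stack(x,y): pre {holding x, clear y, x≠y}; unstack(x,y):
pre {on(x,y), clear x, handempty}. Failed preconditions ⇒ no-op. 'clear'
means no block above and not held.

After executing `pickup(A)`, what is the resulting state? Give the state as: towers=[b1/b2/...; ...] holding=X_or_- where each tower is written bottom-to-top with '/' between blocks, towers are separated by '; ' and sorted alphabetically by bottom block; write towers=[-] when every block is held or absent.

before: towers=[A; B/F/G/E; C; D; H] holding=-
pre[pickup(A)]: clear(A) yes, ontable(A) yes, handempty yes
all met → apply pickup(A)
after:  towers=[B/F/G/E; C; D; H] holding=A

towers=[B/F/G/E; C; D; H] holding=A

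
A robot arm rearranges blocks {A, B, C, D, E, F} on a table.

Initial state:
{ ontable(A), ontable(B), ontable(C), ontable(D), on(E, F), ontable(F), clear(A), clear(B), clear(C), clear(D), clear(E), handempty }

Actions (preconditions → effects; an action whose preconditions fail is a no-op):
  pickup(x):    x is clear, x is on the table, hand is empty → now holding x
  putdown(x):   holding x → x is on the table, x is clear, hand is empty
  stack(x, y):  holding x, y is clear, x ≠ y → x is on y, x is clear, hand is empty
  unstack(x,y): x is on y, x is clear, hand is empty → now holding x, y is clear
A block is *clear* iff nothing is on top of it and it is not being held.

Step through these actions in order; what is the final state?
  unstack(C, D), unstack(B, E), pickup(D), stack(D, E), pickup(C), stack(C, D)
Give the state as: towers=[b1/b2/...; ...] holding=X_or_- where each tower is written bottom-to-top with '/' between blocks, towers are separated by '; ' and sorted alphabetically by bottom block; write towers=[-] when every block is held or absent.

step 1 (unstack(C, D)) [no-op]: towers=[A; B; C; D; F/E] holding=-
step 2 (unstack(B, E)) [no-op]: towers=[A; B; C; D; F/E] holding=-
step 3 (pickup(D)): towers=[A; B; C; F/E] holding=D
step 4 (stack(D, E)): towers=[A; B; C; F/E/D] holding=-
step 5 (pickup(C)): towers=[A; B; F/E/D] holding=C
step 6 (stack(C, D)): towers=[A; B; F/E/D/C] holding=-

towers=[A; B; F/E/D/C] holding=-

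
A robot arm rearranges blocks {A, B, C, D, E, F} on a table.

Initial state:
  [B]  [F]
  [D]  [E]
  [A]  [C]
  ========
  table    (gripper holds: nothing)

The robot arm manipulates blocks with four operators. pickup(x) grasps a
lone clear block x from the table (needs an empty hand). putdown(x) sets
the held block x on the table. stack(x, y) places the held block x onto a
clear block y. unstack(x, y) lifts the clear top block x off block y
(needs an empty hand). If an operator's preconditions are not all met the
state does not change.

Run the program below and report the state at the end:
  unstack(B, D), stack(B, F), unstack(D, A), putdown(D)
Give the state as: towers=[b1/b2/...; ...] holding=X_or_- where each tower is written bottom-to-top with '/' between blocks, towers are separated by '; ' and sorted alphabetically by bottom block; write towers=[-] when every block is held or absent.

towers=[A; C/E/F/B; D] holding=-

step 1 (unstack(B, D)): towers=[A/D; C/E/F] holding=B
step 2 (stack(B, F)): towers=[A/D; C/E/F/B] holding=-
step 3 (unstack(D, A)): towers=[A; C/E/F/B] holding=D
step 4 (putdown(D)): towers=[A; C/E/F/B; D] holding=-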